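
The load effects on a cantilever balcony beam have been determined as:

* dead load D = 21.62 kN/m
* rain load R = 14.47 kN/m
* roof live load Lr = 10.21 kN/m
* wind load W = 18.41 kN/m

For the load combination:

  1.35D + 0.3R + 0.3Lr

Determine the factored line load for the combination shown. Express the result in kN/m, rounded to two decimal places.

1.35(21.62) + 0.3(14.47) + 0.3(10.21) = 29.19 + 4.34 + 3.06 = 36.59
w_u = 36.59 kN/m.

36.59 kN/m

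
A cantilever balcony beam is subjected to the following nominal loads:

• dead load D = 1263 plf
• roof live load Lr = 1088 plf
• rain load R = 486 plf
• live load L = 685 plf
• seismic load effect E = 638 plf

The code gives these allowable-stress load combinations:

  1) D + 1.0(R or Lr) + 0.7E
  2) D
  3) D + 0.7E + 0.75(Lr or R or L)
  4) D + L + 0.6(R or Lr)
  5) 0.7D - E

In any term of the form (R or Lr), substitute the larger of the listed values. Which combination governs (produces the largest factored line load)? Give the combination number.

Combination 1

(R or Lr) → Lr = 1088 plf; (Lr or R or L) → Lr = 1088 plf.
1) 1.0(1263) + 1.0(1088) + 0.7(638) = 2797.6
2) 1.0(1263) = 1263.0
3) 1.0(1263) + 0.7(638) + 0.75(1088) = 2525.6
4) 1.0(1263) + 1.0(685) + 0.6(1088) = 2600.8
5) 0.7(1263) - 1.0(638) = 246.1
The largest value is 2797.6 plf from combination 1.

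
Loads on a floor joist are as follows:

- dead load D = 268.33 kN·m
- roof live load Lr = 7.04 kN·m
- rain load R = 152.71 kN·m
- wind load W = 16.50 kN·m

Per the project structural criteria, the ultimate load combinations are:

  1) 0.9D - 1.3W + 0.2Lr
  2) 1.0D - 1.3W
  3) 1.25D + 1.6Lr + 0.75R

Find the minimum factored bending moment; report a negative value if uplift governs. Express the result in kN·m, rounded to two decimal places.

1) 0.9(268.33) - 1.3(16.50) + 0.2(7.04) = 221.46
2) 1.0(268.33) - 1.3(16.50) = 246.88
3) 1.25(268.33) + 1.6(7.04) + 0.75(152.71) = 461.21
Combination 1 gives the minimum: 221.46 kN·m.

221.46 kN·m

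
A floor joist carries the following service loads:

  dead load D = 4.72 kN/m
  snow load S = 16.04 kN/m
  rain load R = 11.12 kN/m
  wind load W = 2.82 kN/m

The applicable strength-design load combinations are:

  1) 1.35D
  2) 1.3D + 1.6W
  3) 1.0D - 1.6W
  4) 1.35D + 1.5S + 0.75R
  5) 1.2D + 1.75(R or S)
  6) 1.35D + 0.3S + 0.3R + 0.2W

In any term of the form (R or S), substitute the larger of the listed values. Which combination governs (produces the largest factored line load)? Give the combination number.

Combination 4

(R or S) → S = 16.04 kN/m.
1) 1.35(4.72) = 6.37
2) 1.3(4.72) + 1.6(2.82) = 6.14 + 4.51 = 10.65
3) 1.0(4.72) - 1.6(2.82) = 4.72 - 4.51 = 0.21
4) 1.35(4.72) + 1.5(16.04) + 0.75(11.12) = 6.37 + 24.06 + 8.34 = 38.77
5) 1.2(4.72) + 1.75(16.04) = 5.66 + 28.07 = 33.73
6) 1.35(4.72) + 0.3(16.04) + 0.3(11.12) + 0.2(2.82) = 6.37 + 4.81 + 3.34 + 0.56 = 15.08
The largest value is 38.77 kN/m from combination 4.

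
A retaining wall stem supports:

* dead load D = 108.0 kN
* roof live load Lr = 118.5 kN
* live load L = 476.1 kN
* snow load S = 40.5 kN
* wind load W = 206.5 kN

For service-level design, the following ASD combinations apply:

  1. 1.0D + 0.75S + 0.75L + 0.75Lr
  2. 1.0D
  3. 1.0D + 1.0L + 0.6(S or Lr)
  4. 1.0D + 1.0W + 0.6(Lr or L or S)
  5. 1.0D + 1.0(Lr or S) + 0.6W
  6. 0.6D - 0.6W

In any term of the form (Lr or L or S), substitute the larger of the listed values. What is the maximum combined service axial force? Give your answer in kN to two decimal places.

(S or Lr) → Lr = 118.5 kN; (Lr or L or S) → L = 476.1 kN; (Lr or S) → Lr = 118.5 kN.
1. 1.0(108.0) + 0.75(40.5) + 0.75(476.1) + 0.75(118.5) = 584.33
2. 1.0(108.0) = 108.00
3. 1.0(108.0) + 1.0(476.1) + 0.6(118.5) = 655.20
4. 1.0(108.0) + 1.0(206.5) + 0.6(476.1) = 600.16
5. 1.0(108.0) + 1.0(118.5) + 0.6(206.5) = 350.40
6. 0.6(108.0) - 0.6(206.5) = -59.10
The controlling combination is 3, giving 655.20 kN.

655.20 kN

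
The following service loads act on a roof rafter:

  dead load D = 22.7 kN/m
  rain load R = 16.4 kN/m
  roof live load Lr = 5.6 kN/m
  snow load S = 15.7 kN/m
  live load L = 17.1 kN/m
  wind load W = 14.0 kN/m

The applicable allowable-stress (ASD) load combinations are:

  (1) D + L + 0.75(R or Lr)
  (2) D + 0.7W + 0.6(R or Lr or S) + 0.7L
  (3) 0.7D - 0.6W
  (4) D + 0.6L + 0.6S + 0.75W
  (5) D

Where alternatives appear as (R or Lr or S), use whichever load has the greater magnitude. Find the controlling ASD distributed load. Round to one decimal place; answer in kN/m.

(R or Lr) → R = 16.4 kN/m; (R or Lr or S) → R = 16.4 kN/m.
(1) 1.0(22.7) + 1.0(17.1) + 0.75(16.4) = 22.7 + 17.1 + 12.3 = 52.1
(2) 1.0(22.7) + 0.7(14.0) + 0.6(16.4) + 0.7(17.1) = 22.7 + 9.8 + 9.8 + 12.0 = 54.3
(3) 0.7(22.7) - 0.6(14.0) = 15.9 - 8.4 = 7.5
(4) 1.0(22.7) + 0.6(17.1) + 0.6(15.7) + 0.75(14.0) = 22.7 + 10.3 + 9.4 + 10.5 = 52.9
(5) 1.0(22.7) = 22.7
Maximum is from combination 2.

54.3 kN/m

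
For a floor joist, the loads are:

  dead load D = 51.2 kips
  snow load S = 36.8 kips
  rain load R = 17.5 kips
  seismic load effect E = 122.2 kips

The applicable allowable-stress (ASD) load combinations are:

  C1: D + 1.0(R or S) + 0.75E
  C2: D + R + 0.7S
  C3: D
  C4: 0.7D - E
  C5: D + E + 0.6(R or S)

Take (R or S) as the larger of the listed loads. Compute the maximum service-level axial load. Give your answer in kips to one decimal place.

195.5 kips

(R or S) → S = 36.8 kips.
C1: 1.0(51.2) + 1.0(36.8) + 0.75(122.2) = 51.2 + 36.8 + 91.7 = 179.7
C2: 1.0(51.2) + 1.0(17.5) + 0.7(36.8) = 51.2 + 17.5 + 25.8 = 94.5
C3: 1.0(51.2) = 51.2
C4: 0.7(51.2) - 1.0(122.2) = 35.8 - 122.2 = -86.4
C5: 1.0(51.2) + 1.0(122.2) + 0.6(36.8) = 51.2 + 122.2 + 22.1 = 195.5
Combination 5 governs: P = 195.5 kips.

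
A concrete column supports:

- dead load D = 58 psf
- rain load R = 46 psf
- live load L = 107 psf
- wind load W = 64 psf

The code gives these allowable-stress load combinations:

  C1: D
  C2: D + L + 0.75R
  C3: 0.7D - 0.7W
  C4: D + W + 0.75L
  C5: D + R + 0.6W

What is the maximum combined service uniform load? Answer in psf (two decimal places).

202.25 psf

C1: 1.0(58) = 58.00
C2: 1.0(58) + 1.0(107) + 0.75(46) = 199.50
C3: 0.7(58) - 0.7(64) = -4.20
C4: 1.0(58) + 1.0(64) + 0.75(107) = 202.25
C5: 1.0(58) + 1.0(46) + 0.6(64) = 142.40
Combination 4 governs: q = 202.25 psf.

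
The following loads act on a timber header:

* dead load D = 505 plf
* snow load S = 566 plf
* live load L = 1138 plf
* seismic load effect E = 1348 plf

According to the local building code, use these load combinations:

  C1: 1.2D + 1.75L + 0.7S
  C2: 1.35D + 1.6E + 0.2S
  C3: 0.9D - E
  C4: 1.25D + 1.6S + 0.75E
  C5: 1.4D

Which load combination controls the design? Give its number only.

Combination 1

C1: 1.2(505) + 1.75(1138) + 0.7(566) = 606.0 + 1991.5 + 396.2 = 2993.7
C2: 1.35(505) + 1.6(1348) + 0.2(566) = 681.8 + 2156.8 + 113.2 = 2951.8
C3: 0.9(505) - 1.0(1348) = 454.5 - 1348.0 = -893.5
C4: 1.25(505) + 1.6(566) + 0.75(1348) = 631.3 + 905.6 + 1011.0 = 2547.9
C5: 1.4(505) = 707.0
The largest value is 2993.7 plf from combination 1.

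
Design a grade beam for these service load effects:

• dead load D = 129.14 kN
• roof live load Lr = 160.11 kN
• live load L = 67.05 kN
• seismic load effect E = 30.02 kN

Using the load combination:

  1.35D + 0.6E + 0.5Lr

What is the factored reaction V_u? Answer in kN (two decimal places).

1.35(129.14) + 0.6(30.02) + 0.5(160.11) = 272.41
V_u = 272.41 kN.

272.41 kN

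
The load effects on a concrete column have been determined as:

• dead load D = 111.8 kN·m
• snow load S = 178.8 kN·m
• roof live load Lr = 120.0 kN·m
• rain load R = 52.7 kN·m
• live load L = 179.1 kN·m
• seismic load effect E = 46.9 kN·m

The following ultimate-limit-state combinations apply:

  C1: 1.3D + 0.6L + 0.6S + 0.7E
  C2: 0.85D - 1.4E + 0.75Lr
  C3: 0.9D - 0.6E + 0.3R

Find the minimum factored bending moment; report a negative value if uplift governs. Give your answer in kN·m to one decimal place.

C1: 1.3(111.8) + 0.6(179.1) + 0.6(178.8) + 0.7(46.9) = 145.3 + 107.5 + 107.3 + 32.8 = 392.9
C2: 0.85(111.8) - 1.4(46.9) + 0.75(120.0) = 119.4
C3: 0.9(111.8) - 0.6(46.9) + 0.3(52.7) = 100.6 - 28.1 + 15.8 = 88.3
Combination 3 gives the minimum: 88.3 kN·m.

88.3 kN·m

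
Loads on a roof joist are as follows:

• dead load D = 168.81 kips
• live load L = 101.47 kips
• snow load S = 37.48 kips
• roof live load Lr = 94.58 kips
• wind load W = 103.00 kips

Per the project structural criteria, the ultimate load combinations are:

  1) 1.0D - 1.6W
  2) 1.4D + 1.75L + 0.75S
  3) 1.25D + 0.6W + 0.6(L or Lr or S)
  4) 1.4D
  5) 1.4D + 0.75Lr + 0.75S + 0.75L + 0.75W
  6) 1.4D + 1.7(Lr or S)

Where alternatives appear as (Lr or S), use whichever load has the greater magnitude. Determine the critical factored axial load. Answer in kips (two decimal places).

488.73 kips

(L or Lr or S) → L = 101.47 kips; (Lr or S) → Lr = 94.58 kips.
1) 1.0(168.81) - 1.6(103.00) = 168.81 - 164.80 = 4.01
2) 1.4(168.81) + 1.75(101.47) + 0.75(37.48) = 442.02
3) 1.25(168.81) + 0.6(103.00) + 0.6(101.47) = 211.01 + 61.80 + 60.88 = 333.69
4) 1.4(168.81) = 236.33
5) 1.4(168.81) + 0.75(94.58) + 0.75(37.48) + 0.75(101.47) + 0.75(103.00) = 236.33 + 70.94 + 28.11 + 76.10 + 77.25 = 488.73
6) 1.4(168.81) + 1.7(94.58) = 236.33 + 160.79 = 397.12
Combination 5 governs: P_u = 488.73 kips.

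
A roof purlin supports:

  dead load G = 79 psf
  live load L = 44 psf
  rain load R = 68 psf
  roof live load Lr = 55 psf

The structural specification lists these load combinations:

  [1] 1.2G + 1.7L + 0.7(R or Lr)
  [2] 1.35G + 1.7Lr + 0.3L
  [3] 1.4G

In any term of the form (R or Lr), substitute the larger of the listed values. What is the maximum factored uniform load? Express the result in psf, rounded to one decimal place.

217.2 psf

(R or Lr) → R = 68 psf.
[1] 1.2(79) + 1.7(44) + 0.7(68) = 94.8 + 74.8 + 47.6 = 217.2
[2] 1.35(79) + 1.7(55) + 0.3(44) = 106.7 + 93.5 + 13.2 = 213.4
[3] 1.4(79) = 110.6
Combination 1 governs: q_u = 217.2 psf.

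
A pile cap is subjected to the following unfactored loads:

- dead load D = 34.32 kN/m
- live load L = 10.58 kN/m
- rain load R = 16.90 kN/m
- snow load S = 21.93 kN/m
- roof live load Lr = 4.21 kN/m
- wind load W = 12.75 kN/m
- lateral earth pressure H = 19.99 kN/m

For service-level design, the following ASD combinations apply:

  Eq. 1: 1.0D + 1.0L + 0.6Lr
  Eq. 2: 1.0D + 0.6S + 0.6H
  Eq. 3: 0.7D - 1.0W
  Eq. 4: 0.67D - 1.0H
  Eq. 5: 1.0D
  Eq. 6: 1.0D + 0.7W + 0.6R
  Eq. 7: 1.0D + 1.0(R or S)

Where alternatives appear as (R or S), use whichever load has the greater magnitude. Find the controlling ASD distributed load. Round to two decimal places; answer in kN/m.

(R or S) → S = 21.93 kN/m.
Eq. 1: 1.0(34.32) + 1.0(10.58) + 0.6(4.21) = 34.32 + 10.58 + 2.53 = 47.43
Eq. 2: 1.0(34.32) + 0.6(21.93) + 0.6(19.99) = 34.32 + 13.16 + 11.99 = 59.47
Eq. 3: 0.7(34.32) - 1.0(12.75) = 24.02 - 12.75 = 11.27
Eq. 4: 0.67(34.32) - 1.0(19.99) = 22.99 - 19.99 = 3.00
Eq. 5: 1.0(34.32) = 34.32
Eq. 6: 1.0(34.32) + 0.7(12.75) + 0.6(16.90) = 34.32 + 8.93 + 10.14 = 53.39
Eq. 7: 1.0(34.32) + 1.0(21.93) = 34.32 + 21.93 = 56.25
The controlling combination is 2, giving 59.47 kN/m.

59.47 kN/m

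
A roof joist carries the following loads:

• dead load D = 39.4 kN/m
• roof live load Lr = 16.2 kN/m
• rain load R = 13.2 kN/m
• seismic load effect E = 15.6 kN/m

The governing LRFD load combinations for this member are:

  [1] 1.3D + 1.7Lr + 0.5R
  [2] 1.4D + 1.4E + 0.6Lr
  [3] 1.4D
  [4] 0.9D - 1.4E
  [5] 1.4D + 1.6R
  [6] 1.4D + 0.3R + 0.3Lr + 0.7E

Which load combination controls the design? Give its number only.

[1] 1.3(39.4) + 1.7(16.2) + 0.5(13.2) = 85.4
[2] 1.4(39.4) + 1.4(15.6) + 0.6(16.2) = 55.2 + 21.8 + 9.7 = 86.7
[3] 1.4(39.4) = 55.2
[4] 0.9(39.4) - 1.4(15.6) = 13.6
[5] 1.4(39.4) + 1.6(13.2) = 55.2 + 21.1 = 76.3
[6] 1.4(39.4) + 0.3(13.2) + 0.3(16.2) + 0.7(15.6) = 74.9
The largest value is 86.7 kN/m from combination 2.

Combination 2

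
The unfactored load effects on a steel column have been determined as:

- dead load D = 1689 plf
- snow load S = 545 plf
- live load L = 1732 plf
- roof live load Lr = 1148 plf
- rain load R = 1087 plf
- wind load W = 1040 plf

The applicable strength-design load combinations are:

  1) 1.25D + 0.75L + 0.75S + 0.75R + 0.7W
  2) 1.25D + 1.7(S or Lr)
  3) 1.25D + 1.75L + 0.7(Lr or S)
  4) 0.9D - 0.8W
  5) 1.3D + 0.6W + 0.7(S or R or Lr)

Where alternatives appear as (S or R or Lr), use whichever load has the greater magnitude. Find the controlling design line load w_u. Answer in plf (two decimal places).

(S or Lr) → Lr = 1148 plf; (Lr or S) → Lr = 1148 plf; (S or R or Lr) → Lr = 1148 plf.
1) 1.25(1689) + 0.75(1732) + 0.75(545) + 0.75(1087) + 0.7(1040) = 2111.25 + 1299.00 + 408.75 + 815.25 + 728.00 = 5362.25
2) 1.25(1689) + 1.7(1148) = 2111.25 + 1951.60 = 4062.85
3) 1.25(1689) + 1.75(1732) + 0.7(1148) = 2111.25 + 3031.00 + 803.60 = 5945.85
4) 0.9(1689) - 0.8(1040) = 1520.10 - 832.00 = 688.10
5) 1.3(1689) + 0.6(1040) + 0.7(1148) = 2195.70 + 624.00 + 803.60 = 3623.30
Combination 3 governs: w_u = 5945.85 plf.

5945.85 plf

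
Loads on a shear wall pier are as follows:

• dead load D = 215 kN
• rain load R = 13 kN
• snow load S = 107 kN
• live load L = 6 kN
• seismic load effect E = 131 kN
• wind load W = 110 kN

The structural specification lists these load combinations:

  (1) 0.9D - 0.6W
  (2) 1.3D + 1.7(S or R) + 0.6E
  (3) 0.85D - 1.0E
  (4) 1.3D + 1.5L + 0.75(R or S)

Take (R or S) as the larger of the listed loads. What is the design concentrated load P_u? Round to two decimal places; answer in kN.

(S or R) → S = 107 kN; (R or S) → S = 107 kN.
(1) 0.9(215) - 0.6(110) = 193.50 - 66.00 = 127.50
(2) 1.3(215) + 1.7(107) + 0.6(131) = 279.50 + 181.90 + 78.60 = 540.00
(3) 0.85(215) - 1.0(131) = 182.75 - 131.00 = 51.75
(4) 1.3(215) + 1.5(6) + 0.75(107) = 279.50 + 9.00 + 80.25 = 368.75
Combination 2 governs: P_u = 540.00 kN.

540.00 kN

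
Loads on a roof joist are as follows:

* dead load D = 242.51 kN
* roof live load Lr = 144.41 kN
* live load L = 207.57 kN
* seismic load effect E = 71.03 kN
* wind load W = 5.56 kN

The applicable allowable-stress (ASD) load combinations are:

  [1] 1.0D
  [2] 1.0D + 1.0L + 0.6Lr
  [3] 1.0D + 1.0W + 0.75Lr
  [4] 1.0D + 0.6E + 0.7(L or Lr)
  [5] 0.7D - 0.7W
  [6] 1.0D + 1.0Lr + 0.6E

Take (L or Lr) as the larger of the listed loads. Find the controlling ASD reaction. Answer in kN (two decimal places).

536.73 kN

(L or Lr) → L = 207.57 kN.
[1] 1.0(242.51) = 242.51
[2] 1.0(242.51) + 1.0(207.57) + 0.6(144.41) = 242.51 + 207.57 + 86.65 = 536.73
[3] 1.0(242.51) + 1.0(5.56) + 0.75(144.41) = 242.51 + 5.56 + 108.31 = 356.38
[4] 1.0(242.51) + 0.6(71.03) + 0.7(207.57) = 242.51 + 42.62 + 145.30 = 430.43
[5] 0.7(242.51) - 0.7(5.56) = 169.76 - 3.89 = 165.87
[6] 1.0(242.51) + 1.0(144.41) + 0.6(71.03) = 242.51 + 144.41 + 42.62 = 429.54
The controlling combination is 2, giving 536.73 kN.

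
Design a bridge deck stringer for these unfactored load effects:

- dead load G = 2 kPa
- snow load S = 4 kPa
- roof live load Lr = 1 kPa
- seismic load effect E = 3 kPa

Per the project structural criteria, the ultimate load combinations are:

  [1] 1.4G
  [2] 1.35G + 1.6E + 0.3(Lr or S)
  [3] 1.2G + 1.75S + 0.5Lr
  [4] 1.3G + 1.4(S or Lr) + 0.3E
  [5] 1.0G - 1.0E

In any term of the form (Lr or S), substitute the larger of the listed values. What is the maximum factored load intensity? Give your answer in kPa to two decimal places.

(Lr or S) → S = 4 kPa; (S or Lr) → S = 4 kPa.
[1] 1.4(2) = 2.80
[2] 1.35(2) + 1.6(3) + 0.3(4) = 8.70
[3] 1.2(2) + 1.75(4) + 0.5(1) = 9.90
[4] 1.3(2) + 1.4(4) + 0.3(3) = 9.10
[5] 1.0(2) - 1.0(3) = -1.00
Maximum is from combination 3.

9.90 kPa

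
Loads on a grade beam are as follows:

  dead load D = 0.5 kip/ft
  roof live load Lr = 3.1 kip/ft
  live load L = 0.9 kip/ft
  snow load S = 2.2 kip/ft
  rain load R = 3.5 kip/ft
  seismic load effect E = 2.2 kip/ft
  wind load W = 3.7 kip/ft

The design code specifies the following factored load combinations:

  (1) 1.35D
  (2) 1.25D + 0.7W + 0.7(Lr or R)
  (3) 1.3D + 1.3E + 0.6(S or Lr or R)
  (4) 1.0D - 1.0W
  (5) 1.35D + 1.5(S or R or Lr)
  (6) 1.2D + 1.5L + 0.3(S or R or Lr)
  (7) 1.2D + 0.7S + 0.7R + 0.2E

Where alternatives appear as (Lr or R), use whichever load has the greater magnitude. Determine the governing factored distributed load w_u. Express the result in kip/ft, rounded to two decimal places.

(Lr or R) → R = 3.5 kip/ft; (S or Lr or R) → R = 3.5 kip/ft; (S or R or Lr) → R = 3.5 kip/ft.
(1) 1.35(0.5) = 0.68
(2) 1.25(0.5) + 0.7(3.7) + 0.7(3.5) = 0.63 + 2.59 + 2.45 = 5.67
(3) 1.3(0.5) + 1.3(2.2) + 0.6(3.5) = 0.65 + 2.86 + 2.10 = 5.61
(4) 1.0(0.5) - 1.0(3.7) = 0.50 - 3.70 = -3.20
(5) 1.35(0.5) + 1.5(3.5) = 0.68 + 5.25 = 5.93
(6) 1.2(0.5) + 1.5(0.9) + 0.3(3.5) = 0.60 + 1.35 + 1.05 = 3.00
(7) 1.2(0.5) + 0.7(2.2) + 0.7(3.5) + 0.2(2.2) = 0.60 + 1.54 + 2.45 + 0.44 = 5.03
Combination 5 governs: w_u = 5.93 kip/ft.

5.93 kip/ft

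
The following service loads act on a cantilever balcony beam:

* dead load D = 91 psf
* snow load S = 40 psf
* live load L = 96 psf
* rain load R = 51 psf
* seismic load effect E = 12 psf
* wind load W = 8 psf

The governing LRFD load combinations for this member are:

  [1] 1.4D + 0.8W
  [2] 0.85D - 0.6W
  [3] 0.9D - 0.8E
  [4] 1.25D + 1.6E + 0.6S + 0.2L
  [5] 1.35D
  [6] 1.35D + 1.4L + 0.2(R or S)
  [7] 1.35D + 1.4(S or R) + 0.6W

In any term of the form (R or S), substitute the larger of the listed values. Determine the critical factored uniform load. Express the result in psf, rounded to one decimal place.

267.5 psf

(R or S) → R = 51 psf; (S or R) → R = 51 psf.
[1] 1.4(91) + 0.8(8) = 127.4 + 6.4 = 133.8
[2] 0.85(91) - 0.6(8) = 77.4 - 4.8 = 72.6
[3] 0.9(91) - 0.8(12) = 81.9 - 9.6 = 72.3
[4] 1.25(91) + 1.6(12) + 0.6(40) + 0.2(96) = 113.8 + 19.2 + 24.0 + 19.2 = 176.2
[5] 1.35(91) = 122.9
[6] 1.35(91) + 1.4(96) + 0.2(51) = 122.9 + 134.4 + 10.2 = 267.5
[7] 1.35(91) + 1.4(51) + 0.6(8) = 122.9 + 71.4 + 4.8 = 199.1
Maximum is from combination 6.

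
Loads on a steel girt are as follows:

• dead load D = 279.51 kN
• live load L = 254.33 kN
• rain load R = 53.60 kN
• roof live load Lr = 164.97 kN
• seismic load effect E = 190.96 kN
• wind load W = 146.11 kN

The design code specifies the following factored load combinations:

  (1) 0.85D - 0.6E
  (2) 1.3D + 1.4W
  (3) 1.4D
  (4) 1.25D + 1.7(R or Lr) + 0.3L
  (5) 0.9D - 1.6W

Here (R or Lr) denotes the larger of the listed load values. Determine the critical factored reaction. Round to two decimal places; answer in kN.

706.14 kN

(R or Lr) → Lr = 164.97 kN.
(1) 0.85(279.51) - 0.6(190.96) = 123.01
(2) 1.3(279.51) + 1.4(146.11) = 567.92
(3) 1.4(279.51) = 391.31
(4) 1.25(279.51) + 1.7(164.97) + 0.3(254.33) = 706.14
(5) 0.9(279.51) - 1.6(146.11) = 17.78
The controlling combination is 4, giving 706.14 kN.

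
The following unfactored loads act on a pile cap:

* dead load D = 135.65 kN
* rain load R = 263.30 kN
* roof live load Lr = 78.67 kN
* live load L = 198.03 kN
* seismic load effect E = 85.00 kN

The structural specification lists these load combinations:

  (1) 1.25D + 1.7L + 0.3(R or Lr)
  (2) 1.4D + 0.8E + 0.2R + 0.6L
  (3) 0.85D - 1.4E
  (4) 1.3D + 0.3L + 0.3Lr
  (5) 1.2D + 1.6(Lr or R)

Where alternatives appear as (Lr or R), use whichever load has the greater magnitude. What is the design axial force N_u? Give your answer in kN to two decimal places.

585.20 kN

(R or Lr) → R = 263.30 kN; (Lr or R) → R = 263.30 kN.
(1) 1.25(135.65) + 1.7(198.03) + 0.3(263.30) = 169.56 + 336.65 + 78.99 = 585.20
(2) 1.4(135.65) + 0.8(85.00) + 0.2(263.30) + 0.6(198.03) = 189.91 + 68.00 + 52.66 + 118.82 = 429.39
(3) 0.85(135.65) - 1.4(85.00) = 115.30 - 119.00 = -3.70
(4) 1.3(135.65) + 0.3(198.03) + 0.3(78.67) = 176.35 + 59.41 + 23.60 = 259.36
(5) 1.2(135.65) + 1.6(263.30) = 162.78 + 421.28 = 584.06
The controlling combination is 1, giving 585.20 kN.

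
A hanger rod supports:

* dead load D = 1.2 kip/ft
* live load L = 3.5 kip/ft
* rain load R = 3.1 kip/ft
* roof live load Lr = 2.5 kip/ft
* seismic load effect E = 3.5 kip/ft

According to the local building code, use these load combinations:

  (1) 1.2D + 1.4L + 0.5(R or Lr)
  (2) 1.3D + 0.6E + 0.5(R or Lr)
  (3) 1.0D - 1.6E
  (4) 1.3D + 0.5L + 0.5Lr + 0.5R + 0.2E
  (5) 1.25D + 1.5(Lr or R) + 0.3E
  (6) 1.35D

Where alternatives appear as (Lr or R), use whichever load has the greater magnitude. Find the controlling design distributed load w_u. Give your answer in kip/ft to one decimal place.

7.9 kip/ft

(R or Lr) → R = 3.1 kip/ft; (Lr or R) → R = 3.1 kip/ft.
(1) 1.2(1.2) + 1.4(3.5) + 0.5(3.1) = 1.4 + 4.9 + 1.6 = 7.9
(2) 1.3(1.2) + 0.6(3.5) + 0.5(3.1) = 5.2
(3) 1.0(1.2) - 1.6(3.5) = 1.2 - 5.6 = -4.4
(4) 1.3(1.2) + 0.5(3.5) + 0.5(2.5) + 0.5(3.1) + 0.2(3.5) = 6.8
(5) 1.25(1.2) + 1.5(3.1) + 0.3(3.5) = 7.2
(6) 1.35(1.2) = 1.6
Maximum is from combination 1.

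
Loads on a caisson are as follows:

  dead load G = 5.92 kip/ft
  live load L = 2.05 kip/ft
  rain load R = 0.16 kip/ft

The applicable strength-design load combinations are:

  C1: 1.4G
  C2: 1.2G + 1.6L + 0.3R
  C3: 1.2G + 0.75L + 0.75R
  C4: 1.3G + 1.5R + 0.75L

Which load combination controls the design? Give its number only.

Combination 2

C1: 1.4(5.92) = 8.29
C2: 1.2(5.92) + 1.6(2.05) + 0.3(0.16) = 7.10 + 3.28 + 0.05 = 10.43
C3: 1.2(5.92) + 0.75(2.05) + 0.75(0.16) = 7.10 + 1.54 + 0.12 = 8.76
C4: 1.3(5.92) + 1.5(0.16) + 0.75(2.05) = 9.47
The largest value is 10.43 kip/ft from combination 2.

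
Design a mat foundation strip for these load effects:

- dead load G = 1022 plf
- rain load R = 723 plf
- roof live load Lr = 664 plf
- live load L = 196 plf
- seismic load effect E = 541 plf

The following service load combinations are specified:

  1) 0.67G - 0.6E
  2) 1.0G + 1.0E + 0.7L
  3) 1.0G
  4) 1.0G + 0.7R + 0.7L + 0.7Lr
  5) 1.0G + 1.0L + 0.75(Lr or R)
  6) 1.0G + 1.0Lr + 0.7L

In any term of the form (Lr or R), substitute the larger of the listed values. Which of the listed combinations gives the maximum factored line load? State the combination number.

Combination 4

(Lr or R) → R = 723 plf.
1) 0.67(1022) - 0.6(541) = 684.7 - 324.6 = 360.1
2) 1.0(1022) + 1.0(541) + 0.7(196) = 1022.0 + 541.0 + 137.2 = 1700.2
3) 1.0(1022) = 1022.0
4) 1.0(1022) + 0.7(723) + 0.7(196) + 0.7(664) = 1022.0 + 506.1 + 137.2 + 464.8 = 2130.1
5) 1.0(1022) + 1.0(196) + 0.75(723) = 1022.0 + 196.0 + 542.3 = 1760.3
6) 1.0(1022) + 1.0(664) + 0.7(196) = 1022.0 + 664.0 + 137.2 = 1823.2
The largest value is 2130.1 plf from combination 4.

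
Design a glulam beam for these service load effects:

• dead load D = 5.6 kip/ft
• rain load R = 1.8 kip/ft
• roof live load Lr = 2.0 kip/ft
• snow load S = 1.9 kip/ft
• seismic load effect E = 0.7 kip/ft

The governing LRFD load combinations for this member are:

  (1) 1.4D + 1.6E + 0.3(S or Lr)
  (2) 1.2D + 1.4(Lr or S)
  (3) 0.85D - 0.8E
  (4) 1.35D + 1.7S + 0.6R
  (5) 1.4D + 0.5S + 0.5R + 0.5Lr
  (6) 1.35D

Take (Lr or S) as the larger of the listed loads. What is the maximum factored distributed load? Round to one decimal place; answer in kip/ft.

11.9 kip/ft

(S or Lr) → Lr = 2.0 kip/ft; (Lr or S) → Lr = 2.0 kip/ft.
(1) 1.4(5.6) + 1.6(0.7) + 0.3(2.0) = 9.6
(2) 1.2(5.6) + 1.4(2.0) = 6.7 + 2.8 = 9.5
(3) 0.85(5.6) - 0.8(0.7) = 4.8 - 0.6 = 4.2
(4) 1.35(5.6) + 1.7(1.9) + 0.6(1.8) = 7.6 + 3.2 + 1.1 = 11.9
(5) 1.4(5.6) + 0.5(1.9) + 0.5(1.8) + 0.5(2.0) = 7.8 + 1.0 + 0.9 + 1.0 = 10.7
(6) 1.35(5.6) = 7.6
Maximum is from combination 4.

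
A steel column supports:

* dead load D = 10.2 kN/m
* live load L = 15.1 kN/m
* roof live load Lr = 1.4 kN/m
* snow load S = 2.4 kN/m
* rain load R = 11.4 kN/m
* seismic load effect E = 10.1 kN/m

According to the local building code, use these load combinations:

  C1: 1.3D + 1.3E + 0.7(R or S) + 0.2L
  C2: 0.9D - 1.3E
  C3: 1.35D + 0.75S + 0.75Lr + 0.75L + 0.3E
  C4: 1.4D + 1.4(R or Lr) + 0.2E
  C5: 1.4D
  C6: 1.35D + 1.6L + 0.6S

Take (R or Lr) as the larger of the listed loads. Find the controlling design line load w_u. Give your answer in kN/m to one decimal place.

39.4 kN/m

(R or S) → R = 11.4 kN/m; (R or Lr) → R = 11.4 kN/m.
C1: 1.3(10.2) + 1.3(10.1) + 0.7(11.4) + 0.2(15.1) = 37.4
C2: 0.9(10.2) - 1.3(10.1) = -4.0
C3: 1.35(10.2) + 0.75(2.4) + 0.75(1.4) + 0.75(15.1) + 0.3(10.1) = 31.0
C4: 1.4(10.2) + 1.4(11.4) + 0.2(10.1) = 32.3
C5: 1.4(10.2) = 14.3
C6: 1.35(10.2) + 1.6(15.1) + 0.6(2.4) = 39.4
The controlling combination is 6, giving 39.4 kN/m.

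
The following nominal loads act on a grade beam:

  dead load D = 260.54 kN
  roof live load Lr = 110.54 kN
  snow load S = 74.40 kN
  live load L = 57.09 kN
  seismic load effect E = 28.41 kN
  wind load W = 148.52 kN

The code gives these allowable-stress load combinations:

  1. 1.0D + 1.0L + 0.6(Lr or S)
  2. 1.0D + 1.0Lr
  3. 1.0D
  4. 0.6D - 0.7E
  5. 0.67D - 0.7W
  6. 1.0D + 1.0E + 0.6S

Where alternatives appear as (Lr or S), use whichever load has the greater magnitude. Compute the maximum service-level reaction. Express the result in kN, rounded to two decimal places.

(Lr or S) → Lr = 110.54 kN.
1. 1.0(260.54) + 1.0(57.09) + 0.6(110.54) = 260.54 + 57.09 + 66.32 = 383.95
2. 1.0(260.54) + 1.0(110.54) = 260.54 + 110.54 = 371.08
3. 1.0(260.54) = 260.54
4. 0.6(260.54) - 0.7(28.41) = 136.44
5. 0.67(260.54) - 0.7(148.52) = 174.56 - 103.96 = 70.60
6. 1.0(260.54) + 1.0(28.41) + 0.6(74.40) = 260.54 + 28.41 + 44.64 = 333.59
Maximum is from combination 1.

383.95 kN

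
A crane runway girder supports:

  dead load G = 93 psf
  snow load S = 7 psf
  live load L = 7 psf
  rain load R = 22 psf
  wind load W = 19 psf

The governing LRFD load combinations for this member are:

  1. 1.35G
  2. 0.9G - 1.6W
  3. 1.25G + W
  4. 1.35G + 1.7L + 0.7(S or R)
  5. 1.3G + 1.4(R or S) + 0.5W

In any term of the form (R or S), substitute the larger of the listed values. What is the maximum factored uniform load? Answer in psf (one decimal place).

(S or R) → R = 22 psf; (R or S) → R = 22 psf.
1. 1.35(93) = 125.6
2. 0.9(93) - 1.6(19) = 83.7 - 30.4 = 53.3
3. 1.25(93) + 1.0(19) = 116.3 + 19.0 = 135.3
4. 1.35(93) + 1.7(7) + 0.7(22) = 125.6 + 11.9 + 15.4 = 152.9
5. 1.3(93) + 1.4(22) + 0.5(19) = 120.9 + 30.8 + 9.5 = 161.2
The controlling combination is 5, giving 161.2 psf.

161.2 psf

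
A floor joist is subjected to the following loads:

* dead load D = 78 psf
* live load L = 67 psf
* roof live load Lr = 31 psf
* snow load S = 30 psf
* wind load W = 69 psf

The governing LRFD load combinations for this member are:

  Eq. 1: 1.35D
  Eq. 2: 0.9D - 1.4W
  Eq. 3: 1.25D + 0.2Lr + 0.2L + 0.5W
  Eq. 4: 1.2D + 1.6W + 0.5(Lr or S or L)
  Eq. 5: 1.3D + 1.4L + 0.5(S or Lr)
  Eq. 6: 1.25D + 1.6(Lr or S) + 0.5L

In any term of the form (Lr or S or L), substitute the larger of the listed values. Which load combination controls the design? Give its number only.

Combination 4

(Lr or S or L) → L = 67 psf; (S or Lr) → Lr = 31 psf; (Lr or S) → Lr = 31 psf.
Eq. 1: 1.35(78) = 105.3
Eq. 2: 0.9(78) - 1.4(69) = -26.4
Eq. 3: 1.25(78) + 0.2(31) + 0.2(67) + 0.5(69) = 151.6
Eq. 4: 1.2(78) + 1.6(69) + 0.5(67) = 237.5
Eq. 5: 1.3(78) + 1.4(67) + 0.5(31) = 210.7
Eq. 6: 1.25(78) + 1.6(31) + 0.5(67) = 180.6
The largest value is 237.5 psf from combination 4.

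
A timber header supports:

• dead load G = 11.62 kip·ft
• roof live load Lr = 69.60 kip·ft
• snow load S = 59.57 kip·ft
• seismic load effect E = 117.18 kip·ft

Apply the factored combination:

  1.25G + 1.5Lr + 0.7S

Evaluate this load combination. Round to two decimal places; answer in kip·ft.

1.25(11.62) + 1.5(69.60) + 0.7(59.57) = 160.62
M_u = 160.62 kip·ft.

160.62 kip·ft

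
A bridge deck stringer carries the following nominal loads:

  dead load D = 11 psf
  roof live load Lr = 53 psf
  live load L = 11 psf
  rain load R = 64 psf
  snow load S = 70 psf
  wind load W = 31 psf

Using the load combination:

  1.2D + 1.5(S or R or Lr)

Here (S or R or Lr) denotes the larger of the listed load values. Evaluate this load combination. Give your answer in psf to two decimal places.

118.20 psf

(S or R or Lr) → S = 70 psf.
1.2(11) + 1.5(70) = 13.20 + 105.00 = 118.20
q_u = 118.20 psf.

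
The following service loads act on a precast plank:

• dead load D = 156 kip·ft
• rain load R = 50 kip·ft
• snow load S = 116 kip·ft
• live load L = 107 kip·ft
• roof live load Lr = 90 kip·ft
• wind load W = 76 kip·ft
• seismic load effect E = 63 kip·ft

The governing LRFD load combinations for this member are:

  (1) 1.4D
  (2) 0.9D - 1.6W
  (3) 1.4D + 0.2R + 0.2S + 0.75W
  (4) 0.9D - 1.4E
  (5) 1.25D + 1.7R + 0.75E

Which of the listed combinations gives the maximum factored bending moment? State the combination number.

Combination 5

(1) 1.4(156) = 218.4
(2) 0.9(156) - 1.6(76) = 140.4 - 121.6 = 18.8
(3) 1.4(156) + 0.2(50) + 0.2(116) + 0.75(76) = 218.4 + 10.0 + 23.2 + 57.0 = 308.6
(4) 0.9(156) - 1.4(63) = 140.4 - 88.2 = 52.2
(5) 1.25(156) + 1.7(50) + 0.75(63) = 195.0 + 85.0 + 47.3 = 327.3
The largest value is 327.3 kip·ft from combination 5.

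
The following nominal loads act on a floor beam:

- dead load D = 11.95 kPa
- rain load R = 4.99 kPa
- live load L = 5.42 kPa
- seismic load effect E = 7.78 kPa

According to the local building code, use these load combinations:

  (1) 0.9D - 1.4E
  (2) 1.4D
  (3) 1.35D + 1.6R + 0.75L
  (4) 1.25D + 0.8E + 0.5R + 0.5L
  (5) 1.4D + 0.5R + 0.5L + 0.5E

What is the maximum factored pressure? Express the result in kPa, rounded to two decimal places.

28.18 kPa

(1) 0.9(11.95) - 1.4(7.78) = -0.14
(2) 1.4(11.95) = 16.73
(3) 1.35(11.95) + 1.6(4.99) + 0.75(5.42) = 16.13 + 7.98 + 4.07 = 28.18
(4) 1.25(11.95) + 0.8(7.78) + 0.5(4.99) + 0.5(5.42) = 14.94 + 6.22 + 2.50 + 2.71 = 26.37
(5) 1.4(11.95) + 0.5(4.99) + 0.5(5.42) + 0.5(7.78) = 16.73 + 2.50 + 2.71 + 3.89 = 25.83
Maximum is from combination 3.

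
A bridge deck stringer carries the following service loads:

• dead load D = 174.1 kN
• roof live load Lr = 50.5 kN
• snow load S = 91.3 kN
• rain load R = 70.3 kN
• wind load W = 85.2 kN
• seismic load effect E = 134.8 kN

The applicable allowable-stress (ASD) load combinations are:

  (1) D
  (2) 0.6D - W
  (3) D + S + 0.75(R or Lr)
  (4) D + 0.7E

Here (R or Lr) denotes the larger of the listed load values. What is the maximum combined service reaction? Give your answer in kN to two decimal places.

318.13 kN

(R or Lr) → R = 70.3 kN.
(1) 1.0(174.1) = 174.10
(2) 0.6(174.1) - 1.0(85.2) = 19.26
(3) 1.0(174.1) + 1.0(91.3) + 0.75(70.3) = 318.13
(4) 1.0(174.1) + 0.7(134.8) = 268.46
Combination 3 governs: V = 318.13 kN.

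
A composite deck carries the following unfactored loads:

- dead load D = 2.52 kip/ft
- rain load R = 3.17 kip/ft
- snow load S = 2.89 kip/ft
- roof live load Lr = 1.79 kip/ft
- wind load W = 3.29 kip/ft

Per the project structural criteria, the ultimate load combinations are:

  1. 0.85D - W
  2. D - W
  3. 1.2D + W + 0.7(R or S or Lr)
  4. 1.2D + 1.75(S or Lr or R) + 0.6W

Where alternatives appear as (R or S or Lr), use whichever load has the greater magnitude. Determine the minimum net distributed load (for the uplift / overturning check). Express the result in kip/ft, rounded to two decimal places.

(R or S or Lr) → R = 3.17 kip/ft; (S or Lr or R) → R = 3.17 kip/ft.
1. 0.85(2.52) - 1.0(3.29) = -1.15
2. 1.0(2.52) - 1.0(3.29) = -0.77
3. 1.2(2.52) + 1.0(3.29) + 0.7(3.17) = 8.53
4. 1.2(2.52) + 1.75(3.17) + 0.6(3.29) = 10.55
Combination 1 gives the minimum: -1.15 kip/ft.

-1.15 kip/ft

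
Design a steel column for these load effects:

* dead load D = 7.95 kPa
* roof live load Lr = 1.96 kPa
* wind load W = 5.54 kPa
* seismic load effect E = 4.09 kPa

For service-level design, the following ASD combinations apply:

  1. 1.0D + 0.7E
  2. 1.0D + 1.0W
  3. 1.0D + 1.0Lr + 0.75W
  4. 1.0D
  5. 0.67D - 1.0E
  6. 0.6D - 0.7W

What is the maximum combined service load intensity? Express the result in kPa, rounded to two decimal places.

14.07 kPa

1. 1.0(7.95) + 0.7(4.09) = 7.95 + 2.86 = 10.81
2. 1.0(7.95) + 1.0(5.54) = 7.95 + 5.54 = 13.49
3. 1.0(7.95) + 1.0(1.96) + 0.75(5.54) = 7.95 + 1.96 + 4.16 = 14.07
4. 1.0(7.95) = 7.95
5. 0.67(7.95) - 1.0(4.09) = 5.33 - 4.09 = 1.24
6. 0.6(7.95) - 0.7(5.54) = 4.77 - 3.88 = 0.89
Maximum is from combination 3.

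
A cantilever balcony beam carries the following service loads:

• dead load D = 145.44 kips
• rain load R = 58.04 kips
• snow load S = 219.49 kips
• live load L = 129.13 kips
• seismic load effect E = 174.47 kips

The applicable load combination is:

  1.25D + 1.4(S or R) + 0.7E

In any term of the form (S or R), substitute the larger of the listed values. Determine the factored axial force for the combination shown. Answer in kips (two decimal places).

(S or R) → S = 219.49 kips.
1.25(145.44) + 1.4(219.49) + 0.7(174.47) = 181.80 + 307.29 + 122.13 = 611.22
P_u = 611.22 kips.

611.22 kips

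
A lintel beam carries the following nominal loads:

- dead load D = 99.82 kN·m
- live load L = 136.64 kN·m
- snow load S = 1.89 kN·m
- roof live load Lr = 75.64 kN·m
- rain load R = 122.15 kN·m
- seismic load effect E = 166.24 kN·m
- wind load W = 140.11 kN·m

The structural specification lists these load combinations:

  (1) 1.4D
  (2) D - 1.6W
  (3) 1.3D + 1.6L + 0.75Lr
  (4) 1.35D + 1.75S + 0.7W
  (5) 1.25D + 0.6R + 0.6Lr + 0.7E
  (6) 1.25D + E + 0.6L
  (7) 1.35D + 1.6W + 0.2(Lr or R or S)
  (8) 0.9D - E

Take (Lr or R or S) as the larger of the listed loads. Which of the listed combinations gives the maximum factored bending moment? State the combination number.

(Lr or R or S) → R = 122.15 kN·m.
(1) 1.4(99.82) = 139.75
(2) 1.0(99.82) - 1.6(140.11) = -124.36
(3) 1.3(99.82) + 1.6(136.64) + 0.75(75.64) = 405.12
(4) 1.35(99.82) + 1.75(1.89) + 0.7(140.11) = 236.14
(5) 1.25(99.82) + 0.6(122.15) + 0.6(75.64) + 0.7(166.24) = 359.82
(6) 1.25(99.82) + 1.0(166.24) + 0.6(136.64) = 373.00
(7) 1.35(99.82) + 1.6(140.11) + 0.2(122.15) = 383.36
(8) 0.9(99.82) - 1.0(166.24) = -76.40
The largest value is 405.12 kN·m from combination 3.

Combination 3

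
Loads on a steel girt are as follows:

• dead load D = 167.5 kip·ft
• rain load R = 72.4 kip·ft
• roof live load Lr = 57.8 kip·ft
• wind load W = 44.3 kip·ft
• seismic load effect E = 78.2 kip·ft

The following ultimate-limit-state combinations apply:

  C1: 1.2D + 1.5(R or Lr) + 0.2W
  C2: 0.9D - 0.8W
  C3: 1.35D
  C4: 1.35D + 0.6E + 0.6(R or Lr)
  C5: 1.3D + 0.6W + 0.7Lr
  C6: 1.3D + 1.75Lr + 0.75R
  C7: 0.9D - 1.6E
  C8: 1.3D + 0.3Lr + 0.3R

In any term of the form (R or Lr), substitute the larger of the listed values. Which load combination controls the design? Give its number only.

Combination 6

(R or Lr) → R = 72.4 kip·ft.
C1: 1.2(167.5) + 1.5(72.4) + 0.2(44.3) = 318.46
C2: 0.9(167.5) - 0.8(44.3) = 115.31
C3: 1.35(167.5) = 226.13
C4: 1.35(167.5) + 0.6(78.2) + 0.6(72.4) = 316.49
C5: 1.3(167.5) + 0.6(44.3) + 0.7(57.8) = 284.79
C6: 1.3(167.5) + 1.75(57.8) + 0.75(72.4) = 373.20
C7: 0.9(167.5) - 1.6(78.2) = 25.63
C8: 1.3(167.5) + 0.3(57.8) + 0.3(72.4) = 256.81
The largest value is 373.20 kip·ft from combination 6.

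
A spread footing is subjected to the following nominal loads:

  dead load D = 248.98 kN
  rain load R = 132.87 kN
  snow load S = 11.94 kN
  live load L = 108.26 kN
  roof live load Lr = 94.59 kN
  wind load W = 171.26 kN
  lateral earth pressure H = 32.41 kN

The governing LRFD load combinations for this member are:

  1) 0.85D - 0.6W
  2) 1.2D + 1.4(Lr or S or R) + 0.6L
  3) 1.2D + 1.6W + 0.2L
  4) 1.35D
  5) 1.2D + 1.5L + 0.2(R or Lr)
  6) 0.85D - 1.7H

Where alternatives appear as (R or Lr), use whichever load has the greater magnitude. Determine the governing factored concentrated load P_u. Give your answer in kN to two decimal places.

(Lr or S or R) → R = 132.87 kN; (R or Lr) → R = 132.87 kN.
1) 0.85(248.98) - 0.6(171.26) = 108.88
2) 1.2(248.98) + 1.4(132.87) + 0.6(108.26) = 549.75
3) 1.2(248.98) + 1.6(171.26) + 0.2(108.26) = 594.44
4) 1.35(248.98) = 336.12
5) 1.2(248.98) + 1.5(108.26) + 0.2(132.87) = 298.78 + 162.39 + 26.57 = 487.74
6) 0.85(248.98) - 1.7(32.41) = 156.54
The controlling combination is 3, giving 594.44 kN.

594.44 kN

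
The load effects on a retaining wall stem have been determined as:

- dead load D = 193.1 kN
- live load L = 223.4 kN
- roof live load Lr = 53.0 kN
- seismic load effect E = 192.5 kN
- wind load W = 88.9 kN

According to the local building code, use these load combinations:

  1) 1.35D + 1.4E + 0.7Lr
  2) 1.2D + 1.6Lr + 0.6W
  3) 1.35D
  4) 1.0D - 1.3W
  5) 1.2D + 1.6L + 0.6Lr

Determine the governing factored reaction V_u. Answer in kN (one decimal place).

1) 1.35(193.1) + 1.4(192.5) + 0.7(53.0) = 567.3
2) 1.2(193.1) + 1.6(53.0) + 0.6(88.9) = 369.9
3) 1.35(193.1) = 260.7
4) 1.0(193.1) - 1.3(88.9) = 77.5
5) 1.2(193.1) + 1.6(223.4) + 0.6(53.0) = 621.0
Maximum is from combination 5.

621.0 kN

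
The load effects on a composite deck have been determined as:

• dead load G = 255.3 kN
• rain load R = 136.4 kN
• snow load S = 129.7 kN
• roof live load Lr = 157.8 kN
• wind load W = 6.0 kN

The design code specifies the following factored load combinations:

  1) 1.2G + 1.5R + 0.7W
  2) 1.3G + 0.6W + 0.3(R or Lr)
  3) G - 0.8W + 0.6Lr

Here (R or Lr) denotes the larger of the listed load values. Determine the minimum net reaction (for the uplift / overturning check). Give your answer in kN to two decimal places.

(R or Lr) → Lr = 157.8 kN.
1) 1.2(255.3) + 1.5(136.4) + 0.7(6.0) = 306.36 + 204.60 + 4.20 = 515.16
2) 1.3(255.3) + 0.6(6.0) + 0.3(157.8) = 331.89 + 3.60 + 47.34 = 382.83
3) 1.0(255.3) - 0.8(6.0) + 0.6(157.8) = 255.30 - 4.80 + 94.68 = 345.18
Combination 3 gives the minimum: 345.18 kN.

345.18 kN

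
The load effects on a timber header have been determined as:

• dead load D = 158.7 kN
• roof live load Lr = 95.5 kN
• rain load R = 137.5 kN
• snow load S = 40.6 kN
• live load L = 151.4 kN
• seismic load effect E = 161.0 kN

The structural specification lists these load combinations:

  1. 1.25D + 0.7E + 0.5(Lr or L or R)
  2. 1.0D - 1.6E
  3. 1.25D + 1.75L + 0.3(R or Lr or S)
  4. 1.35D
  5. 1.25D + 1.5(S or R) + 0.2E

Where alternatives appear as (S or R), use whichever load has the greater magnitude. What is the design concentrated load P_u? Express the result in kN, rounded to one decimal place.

504.6 kN

(Lr or L or R) → L = 151.4 kN; (R or Lr or S) → R = 137.5 kN; (S or R) → R = 137.5 kN.
1. 1.25(158.7) + 0.7(161.0) + 0.5(151.4) = 198.4 + 112.7 + 75.7 = 386.8
2. 1.0(158.7) - 1.6(161.0) = 158.7 - 257.6 = -98.9
3. 1.25(158.7) + 1.75(151.4) + 0.3(137.5) = 504.6
4. 1.35(158.7) = 214.2
5. 1.25(158.7) + 1.5(137.5) + 0.2(161.0) = 436.8
Combination 3 governs: P_u = 504.6 kN.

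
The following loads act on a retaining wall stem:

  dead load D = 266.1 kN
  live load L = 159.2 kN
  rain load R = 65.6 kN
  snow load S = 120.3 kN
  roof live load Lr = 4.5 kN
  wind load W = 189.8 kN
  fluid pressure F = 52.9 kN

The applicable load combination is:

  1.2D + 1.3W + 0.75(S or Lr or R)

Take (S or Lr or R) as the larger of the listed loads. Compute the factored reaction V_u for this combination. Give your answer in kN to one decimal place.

(S or Lr or R) → S = 120.3 kN.
1.2(266.1) + 1.3(189.8) + 0.75(120.3) = 656.3
V_u = 656.3 kN.

656.3 kN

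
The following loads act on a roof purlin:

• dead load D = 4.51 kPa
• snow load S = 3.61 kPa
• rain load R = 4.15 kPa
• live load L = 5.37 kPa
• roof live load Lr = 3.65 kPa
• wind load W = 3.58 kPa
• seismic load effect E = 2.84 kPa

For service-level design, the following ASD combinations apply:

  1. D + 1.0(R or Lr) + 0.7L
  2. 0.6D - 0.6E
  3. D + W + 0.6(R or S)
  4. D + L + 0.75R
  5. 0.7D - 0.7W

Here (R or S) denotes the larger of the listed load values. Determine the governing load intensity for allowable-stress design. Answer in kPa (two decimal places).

(R or Lr) → R = 4.15 kPa; (R or S) → R = 4.15 kPa.
1. 1.0(4.51) + 1.0(4.15) + 0.7(5.37) = 4.51 + 4.15 + 3.76 = 12.42
2. 0.6(4.51) - 0.6(2.84) = 1.00
3. 1.0(4.51) + 1.0(3.58) + 0.6(4.15) = 4.51 + 3.58 + 2.49 = 10.58
4. 1.0(4.51) + 1.0(5.37) + 0.75(4.15) = 4.51 + 5.37 + 3.11 = 12.99
5. 0.7(4.51) - 0.7(3.58) = 3.16 - 2.51 = 0.65
Combination 4 governs: q = 12.99 kPa.

12.99 kPa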